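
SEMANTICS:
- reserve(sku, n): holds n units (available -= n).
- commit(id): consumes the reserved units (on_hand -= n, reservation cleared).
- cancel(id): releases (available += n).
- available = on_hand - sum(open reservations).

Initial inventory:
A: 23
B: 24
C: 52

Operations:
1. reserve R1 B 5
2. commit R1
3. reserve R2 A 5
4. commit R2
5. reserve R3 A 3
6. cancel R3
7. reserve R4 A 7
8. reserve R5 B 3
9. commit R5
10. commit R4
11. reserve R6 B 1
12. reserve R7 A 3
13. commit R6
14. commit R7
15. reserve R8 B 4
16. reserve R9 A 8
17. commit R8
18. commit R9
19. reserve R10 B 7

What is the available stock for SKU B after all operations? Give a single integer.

Step 1: reserve R1 B 5 -> on_hand[A=23 B=24 C=52] avail[A=23 B=19 C=52] open={R1}
Step 2: commit R1 -> on_hand[A=23 B=19 C=52] avail[A=23 B=19 C=52] open={}
Step 3: reserve R2 A 5 -> on_hand[A=23 B=19 C=52] avail[A=18 B=19 C=52] open={R2}
Step 4: commit R2 -> on_hand[A=18 B=19 C=52] avail[A=18 B=19 C=52] open={}
Step 5: reserve R3 A 3 -> on_hand[A=18 B=19 C=52] avail[A=15 B=19 C=52] open={R3}
Step 6: cancel R3 -> on_hand[A=18 B=19 C=52] avail[A=18 B=19 C=52] open={}
Step 7: reserve R4 A 7 -> on_hand[A=18 B=19 C=52] avail[A=11 B=19 C=52] open={R4}
Step 8: reserve R5 B 3 -> on_hand[A=18 B=19 C=52] avail[A=11 B=16 C=52] open={R4,R5}
Step 9: commit R5 -> on_hand[A=18 B=16 C=52] avail[A=11 B=16 C=52] open={R4}
Step 10: commit R4 -> on_hand[A=11 B=16 C=52] avail[A=11 B=16 C=52] open={}
Step 11: reserve R6 B 1 -> on_hand[A=11 B=16 C=52] avail[A=11 B=15 C=52] open={R6}
Step 12: reserve R7 A 3 -> on_hand[A=11 B=16 C=52] avail[A=8 B=15 C=52] open={R6,R7}
Step 13: commit R6 -> on_hand[A=11 B=15 C=52] avail[A=8 B=15 C=52] open={R7}
Step 14: commit R7 -> on_hand[A=8 B=15 C=52] avail[A=8 B=15 C=52] open={}
Step 15: reserve R8 B 4 -> on_hand[A=8 B=15 C=52] avail[A=8 B=11 C=52] open={R8}
Step 16: reserve R9 A 8 -> on_hand[A=8 B=15 C=52] avail[A=0 B=11 C=52] open={R8,R9}
Step 17: commit R8 -> on_hand[A=8 B=11 C=52] avail[A=0 B=11 C=52] open={R9}
Step 18: commit R9 -> on_hand[A=0 B=11 C=52] avail[A=0 B=11 C=52] open={}
Step 19: reserve R10 B 7 -> on_hand[A=0 B=11 C=52] avail[A=0 B=4 C=52] open={R10}
Final available[B] = 4

Answer: 4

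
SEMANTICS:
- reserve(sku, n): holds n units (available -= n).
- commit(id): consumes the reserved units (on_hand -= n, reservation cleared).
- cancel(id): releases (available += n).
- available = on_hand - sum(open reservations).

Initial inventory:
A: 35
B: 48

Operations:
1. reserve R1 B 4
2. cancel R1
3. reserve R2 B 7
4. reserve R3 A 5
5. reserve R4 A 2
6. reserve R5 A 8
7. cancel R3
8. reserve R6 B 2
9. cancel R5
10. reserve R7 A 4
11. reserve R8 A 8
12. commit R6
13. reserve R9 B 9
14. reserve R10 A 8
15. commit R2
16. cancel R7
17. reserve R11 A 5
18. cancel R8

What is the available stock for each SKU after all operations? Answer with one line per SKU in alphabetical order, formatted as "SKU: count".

Answer: A: 20
B: 30

Derivation:
Step 1: reserve R1 B 4 -> on_hand[A=35 B=48] avail[A=35 B=44] open={R1}
Step 2: cancel R1 -> on_hand[A=35 B=48] avail[A=35 B=48] open={}
Step 3: reserve R2 B 7 -> on_hand[A=35 B=48] avail[A=35 B=41] open={R2}
Step 4: reserve R3 A 5 -> on_hand[A=35 B=48] avail[A=30 B=41] open={R2,R3}
Step 5: reserve R4 A 2 -> on_hand[A=35 B=48] avail[A=28 B=41] open={R2,R3,R4}
Step 6: reserve R5 A 8 -> on_hand[A=35 B=48] avail[A=20 B=41] open={R2,R3,R4,R5}
Step 7: cancel R3 -> on_hand[A=35 B=48] avail[A=25 B=41] open={R2,R4,R5}
Step 8: reserve R6 B 2 -> on_hand[A=35 B=48] avail[A=25 B=39] open={R2,R4,R5,R6}
Step 9: cancel R5 -> on_hand[A=35 B=48] avail[A=33 B=39] open={R2,R4,R6}
Step 10: reserve R7 A 4 -> on_hand[A=35 B=48] avail[A=29 B=39] open={R2,R4,R6,R7}
Step 11: reserve R8 A 8 -> on_hand[A=35 B=48] avail[A=21 B=39] open={R2,R4,R6,R7,R8}
Step 12: commit R6 -> on_hand[A=35 B=46] avail[A=21 B=39] open={R2,R4,R7,R8}
Step 13: reserve R9 B 9 -> on_hand[A=35 B=46] avail[A=21 B=30] open={R2,R4,R7,R8,R9}
Step 14: reserve R10 A 8 -> on_hand[A=35 B=46] avail[A=13 B=30] open={R10,R2,R4,R7,R8,R9}
Step 15: commit R2 -> on_hand[A=35 B=39] avail[A=13 B=30] open={R10,R4,R7,R8,R9}
Step 16: cancel R7 -> on_hand[A=35 B=39] avail[A=17 B=30] open={R10,R4,R8,R9}
Step 17: reserve R11 A 5 -> on_hand[A=35 B=39] avail[A=12 B=30] open={R10,R11,R4,R8,R9}
Step 18: cancel R8 -> on_hand[A=35 B=39] avail[A=20 B=30] open={R10,R11,R4,R9}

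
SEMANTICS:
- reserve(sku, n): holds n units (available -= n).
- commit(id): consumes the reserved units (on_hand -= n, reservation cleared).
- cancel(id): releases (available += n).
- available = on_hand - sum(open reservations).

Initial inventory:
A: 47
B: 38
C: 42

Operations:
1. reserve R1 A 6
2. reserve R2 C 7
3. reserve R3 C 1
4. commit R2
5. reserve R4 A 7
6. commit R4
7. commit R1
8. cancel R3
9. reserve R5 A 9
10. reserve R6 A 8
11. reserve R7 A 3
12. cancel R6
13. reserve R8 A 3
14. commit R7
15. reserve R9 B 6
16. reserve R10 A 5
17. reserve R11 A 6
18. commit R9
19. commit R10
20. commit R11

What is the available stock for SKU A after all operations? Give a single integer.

Answer: 8

Derivation:
Step 1: reserve R1 A 6 -> on_hand[A=47 B=38 C=42] avail[A=41 B=38 C=42] open={R1}
Step 2: reserve R2 C 7 -> on_hand[A=47 B=38 C=42] avail[A=41 B=38 C=35] open={R1,R2}
Step 3: reserve R3 C 1 -> on_hand[A=47 B=38 C=42] avail[A=41 B=38 C=34] open={R1,R2,R3}
Step 4: commit R2 -> on_hand[A=47 B=38 C=35] avail[A=41 B=38 C=34] open={R1,R3}
Step 5: reserve R4 A 7 -> on_hand[A=47 B=38 C=35] avail[A=34 B=38 C=34] open={R1,R3,R4}
Step 6: commit R4 -> on_hand[A=40 B=38 C=35] avail[A=34 B=38 C=34] open={R1,R3}
Step 7: commit R1 -> on_hand[A=34 B=38 C=35] avail[A=34 B=38 C=34] open={R3}
Step 8: cancel R3 -> on_hand[A=34 B=38 C=35] avail[A=34 B=38 C=35] open={}
Step 9: reserve R5 A 9 -> on_hand[A=34 B=38 C=35] avail[A=25 B=38 C=35] open={R5}
Step 10: reserve R6 A 8 -> on_hand[A=34 B=38 C=35] avail[A=17 B=38 C=35] open={R5,R6}
Step 11: reserve R7 A 3 -> on_hand[A=34 B=38 C=35] avail[A=14 B=38 C=35] open={R5,R6,R7}
Step 12: cancel R6 -> on_hand[A=34 B=38 C=35] avail[A=22 B=38 C=35] open={R5,R7}
Step 13: reserve R8 A 3 -> on_hand[A=34 B=38 C=35] avail[A=19 B=38 C=35] open={R5,R7,R8}
Step 14: commit R7 -> on_hand[A=31 B=38 C=35] avail[A=19 B=38 C=35] open={R5,R8}
Step 15: reserve R9 B 6 -> on_hand[A=31 B=38 C=35] avail[A=19 B=32 C=35] open={R5,R8,R9}
Step 16: reserve R10 A 5 -> on_hand[A=31 B=38 C=35] avail[A=14 B=32 C=35] open={R10,R5,R8,R9}
Step 17: reserve R11 A 6 -> on_hand[A=31 B=38 C=35] avail[A=8 B=32 C=35] open={R10,R11,R5,R8,R9}
Step 18: commit R9 -> on_hand[A=31 B=32 C=35] avail[A=8 B=32 C=35] open={R10,R11,R5,R8}
Step 19: commit R10 -> on_hand[A=26 B=32 C=35] avail[A=8 B=32 C=35] open={R11,R5,R8}
Step 20: commit R11 -> on_hand[A=20 B=32 C=35] avail[A=8 B=32 C=35] open={R5,R8}
Final available[A] = 8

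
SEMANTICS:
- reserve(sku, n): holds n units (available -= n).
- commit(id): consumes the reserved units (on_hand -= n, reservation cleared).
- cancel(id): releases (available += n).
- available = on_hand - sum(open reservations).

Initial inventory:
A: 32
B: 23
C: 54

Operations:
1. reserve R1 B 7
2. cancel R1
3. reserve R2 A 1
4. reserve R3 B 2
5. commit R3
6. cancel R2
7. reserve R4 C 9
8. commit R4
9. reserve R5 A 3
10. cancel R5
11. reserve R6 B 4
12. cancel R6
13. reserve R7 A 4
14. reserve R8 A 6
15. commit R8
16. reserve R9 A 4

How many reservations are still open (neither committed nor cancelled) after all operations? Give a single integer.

Step 1: reserve R1 B 7 -> on_hand[A=32 B=23 C=54] avail[A=32 B=16 C=54] open={R1}
Step 2: cancel R1 -> on_hand[A=32 B=23 C=54] avail[A=32 B=23 C=54] open={}
Step 3: reserve R2 A 1 -> on_hand[A=32 B=23 C=54] avail[A=31 B=23 C=54] open={R2}
Step 4: reserve R3 B 2 -> on_hand[A=32 B=23 C=54] avail[A=31 B=21 C=54] open={R2,R3}
Step 5: commit R3 -> on_hand[A=32 B=21 C=54] avail[A=31 B=21 C=54] open={R2}
Step 6: cancel R2 -> on_hand[A=32 B=21 C=54] avail[A=32 B=21 C=54] open={}
Step 7: reserve R4 C 9 -> on_hand[A=32 B=21 C=54] avail[A=32 B=21 C=45] open={R4}
Step 8: commit R4 -> on_hand[A=32 B=21 C=45] avail[A=32 B=21 C=45] open={}
Step 9: reserve R5 A 3 -> on_hand[A=32 B=21 C=45] avail[A=29 B=21 C=45] open={R5}
Step 10: cancel R5 -> on_hand[A=32 B=21 C=45] avail[A=32 B=21 C=45] open={}
Step 11: reserve R6 B 4 -> on_hand[A=32 B=21 C=45] avail[A=32 B=17 C=45] open={R6}
Step 12: cancel R6 -> on_hand[A=32 B=21 C=45] avail[A=32 B=21 C=45] open={}
Step 13: reserve R7 A 4 -> on_hand[A=32 B=21 C=45] avail[A=28 B=21 C=45] open={R7}
Step 14: reserve R8 A 6 -> on_hand[A=32 B=21 C=45] avail[A=22 B=21 C=45] open={R7,R8}
Step 15: commit R8 -> on_hand[A=26 B=21 C=45] avail[A=22 B=21 C=45] open={R7}
Step 16: reserve R9 A 4 -> on_hand[A=26 B=21 C=45] avail[A=18 B=21 C=45] open={R7,R9}
Open reservations: ['R7', 'R9'] -> 2

Answer: 2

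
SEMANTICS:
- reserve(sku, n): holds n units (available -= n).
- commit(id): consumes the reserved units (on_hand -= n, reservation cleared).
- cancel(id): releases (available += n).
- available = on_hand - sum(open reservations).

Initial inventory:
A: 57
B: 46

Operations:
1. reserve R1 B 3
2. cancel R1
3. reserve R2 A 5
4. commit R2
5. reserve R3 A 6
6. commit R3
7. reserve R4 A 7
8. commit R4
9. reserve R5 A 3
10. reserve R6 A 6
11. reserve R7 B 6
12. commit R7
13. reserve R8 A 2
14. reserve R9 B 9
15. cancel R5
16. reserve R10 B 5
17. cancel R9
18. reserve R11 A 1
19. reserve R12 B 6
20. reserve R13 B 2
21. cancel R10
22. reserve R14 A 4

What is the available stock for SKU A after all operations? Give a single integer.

Step 1: reserve R1 B 3 -> on_hand[A=57 B=46] avail[A=57 B=43] open={R1}
Step 2: cancel R1 -> on_hand[A=57 B=46] avail[A=57 B=46] open={}
Step 3: reserve R2 A 5 -> on_hand[A=57 B=46] avail[A=52 B=46] open={R2}
Step 4: commit R2 -> on_hand[A=52 B=46] avail[A=52 B=46] open={}
Step 5: reserve R3 A 6 -> on_hand[A=52 B=46] avail[A=46 B=46] open={R3}
Step 6: commit R3 -> on_hand[A=46 B=46] avail[A=46 B=46] open={}
Step 7: reserve R4 A 7 -> on_hand[A=46 B=46] avail[A=39 B=46] open={R4}
Step 8: commit R4 -> on_hand[A=39 B=46] avail[A=39 B=46] open={}
Step 9: reserve R5 A 3 -> on_hand[A=39 B=46] avail[A=36 B=46] open={R5}
Step 10: reserve R6 A 6 -> on_hand[A=39 B=46] avail[A=30 B=46] open={R5,R6}
Step 11: reserve R7 B 6 -> on_hand[A=39 B=46] avail[A=30 B=40] open={R5,R6,R7}
Step 12: commit R7 -> on_hand[A=39 B=40] avail[A=30 B=40] open={R5,R6}
Step 13: reserve R8 A 2 -> on_hand[A=39 B=40] avail[A=28 B=40] open={R5,R6,R8}
Step 14: reserve R9 B 9 -> on_hand[A=39 B=40] avail[A=28 B=31] open={R5,R6,R8,R9}
Step 15: cancel R5 -> on_hand[A=39 B=40] avail[A=31 B=31] open={R6,R8,R9}
Step 16: reserve R10 B 5 -> on_hand[A=39 B=40] avail[A=31 B=26] open={R10,R6,R8,R9}
Step 17: cancel R9 -> on_hand[A=39 B=40] avail[A=31 B=35] open={R10,R6,R8}
Step 18: reserve R11 A 1 -> on_hand[A=39 B=40] avail[A=30 B=35] open={R10,R11,R6,R8}
Step 19: reserve R12 B 6 -> on_hand[A=39 B=40] avail[A=30 B=29] open={R10,R11,R12,R6,R8}
Step 20: reserve R13 B 2 -> on_hand[A=39 B=40] avail[A=30 B=27] open={R10,R11,R12,R13,R6,R8}
Step 21: cancel R10 -> on_hand[A=39 B=40] avail[A=30 B=32] open={R11,R12,R13,R6,R8}
Step 22: reserve R14 A 4 -> on_hand[A=39 B=40] avail[A=26 B=32] open={R11,R12,R13,R14,R6,R8}
Final available[A] = 26

Answer: 26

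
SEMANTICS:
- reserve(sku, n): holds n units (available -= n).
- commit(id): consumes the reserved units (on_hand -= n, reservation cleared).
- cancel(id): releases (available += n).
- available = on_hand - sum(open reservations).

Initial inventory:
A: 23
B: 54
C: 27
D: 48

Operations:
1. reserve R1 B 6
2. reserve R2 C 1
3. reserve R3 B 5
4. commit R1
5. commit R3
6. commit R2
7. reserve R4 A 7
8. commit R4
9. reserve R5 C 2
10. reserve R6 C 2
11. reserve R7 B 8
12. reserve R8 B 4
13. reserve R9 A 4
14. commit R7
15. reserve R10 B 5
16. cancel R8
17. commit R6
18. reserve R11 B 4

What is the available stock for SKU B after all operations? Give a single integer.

Answer: 26

Derivation:
Step 1: reserve R1 B 6 -> on_hand[A=23 B=54 C=27 D=48] avail[A=23 B=48 C=27 D=48] open={R1}
Step 2: reserve R2 C 1 -> on_hand[A=23 B=54 C=27 D=48] avail[A=23 B=48 C=26 D=48] open={R1,R2}
Step 3: reserve R3 B 5 -> on_hand[A=23 B=54 C=27 D=48] avail[A=23 B=43 C=26 D=48] open={R1,R2,R3}
Step 4: commit R1 -> on_hand[A=23 B=48 C=27 D=48] avail[A=23 B=43 C=26 D=48] open={R2,R3}
Step 5: commit R3 -> on_hand[A=23 B=43 C=27 D=48] avail[A=23 B=43 C=26 D=48] open={R2}
Step 6: commit R2 -> on_hand[A=23 B=43 C=26 D=48] avail[A=23 B=43 C=26 D=48] open={}
Step 7: reserve R4 A 7 -> on_hand[A=23 B=43 C=26 D=48] avail[A=16 B=43 C=26 D=48] open={R4}
Step 8: commit R4 -> on_hand[A=16 B=43 C=26 D=48] avail[A=16 B=43 C=26 D=48] open={}
Step 9: reserve R5 C 2 -> on_hand[A=16 B=43 C=26 D=48] avail[A=16 B=43 C=24 D=48] open={R5}
Step 10: reserve R6 C 2 -> on_hand[A=16 B=43 C=26 D=48] avail[A=16 B=43 C=22 D=48] open={R5,R6}
Step 11: reserve R7 B 8 -> on_hand[A=16 B=43 C=26 D=48] avail[A=16 B=35 C=22 D=48] open={R5,R6,R7}
Step 12: reserve R8 B 4 -> on_hand[A=16 B=43 C=26 D=48] avail[A=16 B=31 C=22 D=48] open={R5,R6,R7,R8}
Step 13: reserve R9 A 4 -> on_hand[A=16 B=43 C=26 D=48] avail[A=12 B=31 C=22 D=48] open={R5,R6,R7,R8,R9}
Step 14: commit R7 -> on_hand[A=16 B=35 C=26 D=48] avail[A=12 B=31 C=22 D=48] open={R5,R6,R8,R9}
Step 15: reserve R10 B 5 -> on_hand[A=16 B=35 C=26 D=48] avail[A=12 B=26 C=22 D=48] open={R10,R5,R6,R8,R9}
Step 16: cancel R8 -> on_hand[A=16 B=35 C=26 D=48] avail[A=12 B=30 C=22 D=48] open={R10,R5,R6,R9}
Step 17: commit R6 -> on_hand[A=16 B=35 C=24 D=48] avail[A=12 B=30 C=22 D=48] open={R10,R5,R9}
Step 18: reserve R11 B 4 -> on_hand[A=16 B=35 C=24 D=48] avail[A=12 B=26 C=22 D=48] open={R10,R11,R5,R9}
Final available[B] = 26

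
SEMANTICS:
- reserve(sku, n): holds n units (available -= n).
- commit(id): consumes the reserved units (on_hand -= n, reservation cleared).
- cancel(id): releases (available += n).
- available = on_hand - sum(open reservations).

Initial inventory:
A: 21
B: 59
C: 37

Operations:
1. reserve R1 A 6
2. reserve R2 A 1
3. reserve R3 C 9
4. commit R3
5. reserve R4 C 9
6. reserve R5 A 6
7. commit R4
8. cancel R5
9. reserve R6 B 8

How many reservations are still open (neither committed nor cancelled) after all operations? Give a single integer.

Answer: 3

Derivation:
Step 1: reserve R1 A 6 -> on_hand[A=21 B=59 C=37] avail[A=15 B=59 C=37] open={R1}
Step 2: reserve R2 A 1 -> on_hand[A=21 B=59 C=37] avail[A=14 B=59 C=37] open={R1,R2}
Step 3: reserve R3 C 9 -> on_hand[A=21 B=59 C=37] avail[A=14 B=59 C=28] open={R1,R2,R3}
Step 4: commit R3 -> on_hand[A=21 B=59 C=28] avail[A=14 B=59 C=28] open={R1,R2}
Step 5: reserve R4 C 9 -> on_hand[A=21 B=59 C=28] avail[A=14 B=59 C=19] open={R1,R2,R4}
Step 6: reserve R5 A 6 -> on_hand[A=21 B=59 C=28] avail[A=8 B=59 C=19] open={R1,R2,R4,R5}
Step 7: commit R4 -> on_hand[A=21 B=59 C=19] avail[A=8 B=59 C=19] open={R1,R2,R5}
Step 8: cancel R5 -> on_hand[A=21 B=59 C=19] avail[A=14 B=59 C=19] open={R1,R2}
Step 9: reserve R6 B 8 -> on_hand[A=21 B=59 C=19] avail[A=14 B=51 C=19] open={R1,R2,R6}
Open reservations: ['R1', 'R2', 'R6'] -> 3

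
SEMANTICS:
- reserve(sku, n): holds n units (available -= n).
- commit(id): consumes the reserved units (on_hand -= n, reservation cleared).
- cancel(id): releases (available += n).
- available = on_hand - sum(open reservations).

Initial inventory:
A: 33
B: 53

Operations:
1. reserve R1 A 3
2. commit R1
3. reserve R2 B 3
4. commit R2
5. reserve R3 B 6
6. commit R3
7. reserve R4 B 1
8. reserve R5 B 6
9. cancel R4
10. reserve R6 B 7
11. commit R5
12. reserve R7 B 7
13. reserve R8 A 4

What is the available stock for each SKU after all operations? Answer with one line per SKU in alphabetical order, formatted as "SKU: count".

Step 1: reserve R1 A 3 -> on_hand[A=33 B=53] avail[A=30 B=53] open={R1}
Step 2: commit R1 -> on_hand[A=30 B=53] avail[A=30 B=53] open={}
Step 3: reserve R2 B 3 -> on_hand[A=30 B=53] avail[A=30 B=50] open={R2}
Step 4: commit R2 -> on_hand[A=30 B=50] avail[A=30 B=50] open={}
Step 5: reserve R3 B 6 -> on_hand[A=30 B=50] avail[A=30 B=44] open={R3}
Step 6: commit R3 -> on_hand[A=30 B=44] avail[A=30 B=44] open={}
Step 7: reserve R4 B 1 -> on_hand[A=30 B=44] avail[A=30 B=43] open={R4}
Step 8: reserve R5 B 6 -> on_hand[A=30 B=44] avail[A=30 B=37] open={R4,R5}
Step 9: cancel R4 -> on_hand[A=30 B=44] avail[A=30 B=38] open={R5}
Step 10: reserve R6 B 7 -> on_hand[A=30 B=44] avail[A=30 B=31] open={R5,R6}
Step 11: commit R5 -> on_hand[A=30 B=38] avail[A=30 B=31] open={R6}
Step 12: reserve R7 B 7 -> on_hand[A=30 B=38] avail[A=30 B=24] open={R6,R7}
Step 13: reserve R8 A 4 -> on_hand[A=30 B=38] avail[A=26 B=24] open={R6,R7,R8}

Answer: A: 26
B: 24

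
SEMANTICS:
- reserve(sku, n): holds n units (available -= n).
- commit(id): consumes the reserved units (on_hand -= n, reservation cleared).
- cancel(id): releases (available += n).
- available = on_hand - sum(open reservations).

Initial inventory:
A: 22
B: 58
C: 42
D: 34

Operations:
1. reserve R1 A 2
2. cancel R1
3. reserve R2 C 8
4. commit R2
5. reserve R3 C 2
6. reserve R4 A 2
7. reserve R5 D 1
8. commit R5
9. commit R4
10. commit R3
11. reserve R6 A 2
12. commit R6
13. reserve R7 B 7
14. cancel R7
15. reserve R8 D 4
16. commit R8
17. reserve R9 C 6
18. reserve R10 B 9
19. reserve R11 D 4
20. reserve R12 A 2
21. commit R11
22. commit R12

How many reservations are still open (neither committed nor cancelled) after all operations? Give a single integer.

Answer: 2

Derivation:
Step 1: reserve R1 A 2 -> on_hand[A=22 B=58 C=42 D=34] avail[A=20 B=58 C=42 D=34] open={R1}
Step 2: cancel R1 -> on_hand[A=22 B=58 C=42 D=34] avail[A=22 B=58 C=42 D=34] open={}
Step 3: reserve R2 C 8 -> on_hand[A=22 B=58 C=42 D=34] avail[A=22 B=58 C=34 D=34] open={R2}
Step 4: commit R2 -> on_hand[A=22 B=58 C=34 D=34] avail[A=22 B=58 C=34 D=34] open={}
Step 5: reserve R3 C 2 -> on_hand[A=22 B=58 C=34 D=34] avail[A=22 B=58 C=32 D=34] open={R3}
Step 6: reserve R4 A 2 -> on_hand[A=22 B=58 C=34 D=34] avail[A=20 B=58 C=32 D=34] open={R3,R4}
Step 7: reserve R5 D 1 -> on_hand[A=22 B=58 C=34 D=34] avail[A=20 B=58 C=32 D=33] open={R3,R4,R5}
Step 8: commit R5 -> on_hand[A=22 B=58 C=34 D=33] avail[A=20 B=58 C=32 D=33] open={R3,R4}
Step 9: commit R4 -> on_hand[A=20 B=58 C=34 D=33] avail[A=20 B=58 C=32 D=33] open={R3}
Step 10: commit R3 -> on_hand[A=20 B=58 C=32 D=33] avail[A=20 B=58 C=32 D=33] open={}
Step 11: reserve R6 A 2 -> on_hand[A=20 B=58 C=32 D=33] avail[A=18 B=58 C=32 D=33] open={R6}
Step 12: commit R6 -> on_hand[A=18 B=58 C=32 D=33] avail[A=18 B=58 C=32 D=33] open={}
Step 13: reserve R7 B 7 -> on_hand[A=18 B=58 C=32 D=33] avail[A=18 B=51 C=32 D=33] open={R7}
Step 14: cancel R7 -> on_hand[A=18 B=58 C=32 D=33] avail[A=18 B=58 C=32 D=33] open={}
Step 15: reserve R8 D 4 -> on_hand[A=18 B=58 C=32 D=33] avail[A=18 B=58 C=32 D=29] open={R8}
Step 16: commit R8 -> on_hand[A=18 B=58 C=32 D=29] avail[A=18 B=58 C=32 D=29] open={}
Step 17: reserve R9 C 6 -> on_hand[A=18 B=58 C=32 D=29] avail[A=18 B=58 C=26 D=29] open={R9}
Step 18: reserve R10 B 9 -> on_hand[A=18 B=58 C=32 D=29] avail[A=18 B=49 C=26 D=29] open={R10,R9}
Step 19: reserve R11 D 4 -> on_hand[A=18 B=58 C=32 D=29] avail[A=18 B=49 C=26 D=25] open={R10,R11,R9}
Step 20: reserve R12 A 2 -> on_hand[A=18 B=58 C=32 D=29] avail[A=16 B=49 C=26 D=25] open={R10,R11,R12,R9}
Step 21: commit R11 -> on_hand[A=18 B=58 C=32 D=25] avail[A=16 B=49 C=26 D=25] open={R10,R12,R9}
Step 22: commit R12 -> on_hand[A=16 B=58 C=32 D=25] avail[A=16 B=49 C=26 D=25] open={R10,R9}
Open reservations: ['R10', 'R9'] -> 2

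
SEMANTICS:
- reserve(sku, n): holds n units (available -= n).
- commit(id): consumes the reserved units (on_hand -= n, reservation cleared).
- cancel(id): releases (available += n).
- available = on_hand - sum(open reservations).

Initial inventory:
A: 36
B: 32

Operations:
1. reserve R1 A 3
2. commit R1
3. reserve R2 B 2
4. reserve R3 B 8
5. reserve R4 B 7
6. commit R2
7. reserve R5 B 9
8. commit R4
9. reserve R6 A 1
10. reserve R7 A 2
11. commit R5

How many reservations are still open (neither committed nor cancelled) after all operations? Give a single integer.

Step 1: reserve R1 A 3 -> on_hand[A=36 B=32] avail[A=33 B=32] open={R1}
Step 2: commit R1 -> on_hand[A=33 B=32] avail[A=33 B=32] open={}
Step 3: reserve R2 B 2 -> on_hand[A=33 B=32] avail[A=33 B=30] open={R2}
Step 4: reserve R3 B 8 -> on_hand[A=33 B=32] avail[A=33 B=22] open={R2,R3}
Step 5: reserve R4 B 7 -> on_hand[A=33 B=32] avail[A=33 B=15] open={R2,R3,R4}
Step 6: commit R2 -> on_hand[A=33 B=30] avail[A=33 B=15] open={R3,R4}
Step 7: reserve R5 B 9 -> on_hand[A=33 B=30] avail[A=33 B=6] open={R3,R4,R5}
Step 8: commit R4 -> on_hand[A=33 B=23] avail[A=33 B=6] open={R3,R5}
Step 9: reserve R6 A 1 -> on_hand[A=33 B=23] avail[A=32 B=6] open={R3,R5,R6}
Step 10: reserve R7 A 2 -> on_hand[A=33 B=23] avail[A=30 B=6] open={R3,R5,R6,R7}
Step 11: commit R5 -> on_hand[A=33 B=14] avail[A=30 B=6] open={R3,R6,R7}
Open reservations: ['R3', 'R6', 'R7'] -> 3

Answer: 3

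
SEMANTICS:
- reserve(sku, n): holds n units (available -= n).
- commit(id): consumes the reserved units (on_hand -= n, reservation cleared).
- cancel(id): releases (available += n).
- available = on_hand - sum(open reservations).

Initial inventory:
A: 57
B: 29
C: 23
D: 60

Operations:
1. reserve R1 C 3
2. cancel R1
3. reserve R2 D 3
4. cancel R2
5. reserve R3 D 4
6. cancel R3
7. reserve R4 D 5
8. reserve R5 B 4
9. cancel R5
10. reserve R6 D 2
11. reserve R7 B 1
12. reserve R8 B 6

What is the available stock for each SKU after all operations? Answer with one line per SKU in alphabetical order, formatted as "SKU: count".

Step 1: reserve R1 C 3 -> on_hand[A=57 B=29 C=23 D=60] avail[A=57 B=29 C=20 D=60] open={R1}
Step 2: cancel R1 -> on_hand[A=57 B=29 C=23 D=60] avail[A=57 B=29 C=23 D=60] open={}
Step 3: reserve R2 D 3 -> on_hand[A=57 B=29 C=23 D=60] avail[A=57 B=29 C=23 D=57] open={R2}
Step 4: cancel R2 -> on_hand[A=57 B=29 C=23 D=60] avail[A=57 B=29 C=23 D=60] open={}
Step 5: reserve R3 D 4 -> on_hand[A=57 B=29 C=23 D=60] avail[A=57 B=29 C=23 D=56] open={R3}
Step 6: cancel R3 -> on_hand[A=57 B=29 C=23 D=60] avail[A=57 B=29 C=23 D=60] open={}
Step 7: reserve R4 D 5 -> on_hand[A=57 B=29 C=23 D=60] avail[A=57 B=29 C=23 D=55] open={R4}
Step 8: reserve R5 B 4 -> on_hand[A=57 B=29 C=23 D=60] avail[A=57 B=25 C=23 D=55] open={R4,R5}
Step 9: cancel R5 -> on_hand[A=57 B=29 C=23 D=60] avail[A=57 B=29 C=23 D=55] open={R4}
Step 10: reserve R6 D 2 -> on_hand[A=57 B=29 C=23 D=60] avail[A=57 B=29 C=23 D=53] open={R4,R6}
Step 11: reserve R7 B 1 -> on_hand[A=57 B=29 C=23 D=60] avail[A=57 B=28 C=23 D=53] open={R4,R6,R7}
Step 12: reserve R8 B 6 -> on_hand[A=57 B=29 C=23 D=60] avail[A=57 B=22 C=23 D=53] open={R4,R6,R7,R8}

Answer: A: 57
B: 22
C: 23
D: 53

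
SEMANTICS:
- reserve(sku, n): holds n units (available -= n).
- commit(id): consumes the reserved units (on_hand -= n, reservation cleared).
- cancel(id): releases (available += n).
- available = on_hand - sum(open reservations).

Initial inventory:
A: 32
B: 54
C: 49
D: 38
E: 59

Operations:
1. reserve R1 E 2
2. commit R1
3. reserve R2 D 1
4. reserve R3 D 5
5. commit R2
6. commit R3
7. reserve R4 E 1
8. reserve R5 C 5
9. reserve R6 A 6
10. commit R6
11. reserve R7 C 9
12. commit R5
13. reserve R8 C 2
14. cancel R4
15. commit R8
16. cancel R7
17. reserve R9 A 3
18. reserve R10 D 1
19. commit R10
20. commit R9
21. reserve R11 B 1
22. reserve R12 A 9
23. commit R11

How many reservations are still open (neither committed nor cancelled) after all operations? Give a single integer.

Step 1: reserve R1 E 2 -> on_hand[A=32 B=54 C=49 D=38 E=59] avail[A=32 B=54 C=49 D=38 E=57] open={R1}
Step 2: commit R1 -> on_hand[A=32 B=54 C=49 D=38 E=57] avail[A=32 B=54 C=49 D=38 E=57] open={}
Step 3: reserve R2 D 1 -> on_hand[A=32 B=54 C=49 D=38 E=57] avail[A=32 B=54 C=49 D=37 E=57] open={R2}
Step 4: reserve R3 D 5 -> on_hand[A=32 B=54 C=49 D=38 E=57] avail[A=32 B=54 C=49 D=32 E=57] open={R2,R3}
Step 5: commit R2 -> on_hand[A=32 B=54 C=49 D=37 E=57] avail[A=32 B=54 C=49 D=32 E=57] open={R3}
Step 6: commit R3 -> on_hand[A=32 B=54 C=49 D=32 E=57] avail[A=32 B=54 C=49 D=32 E=57] open={}
Step 7: reserve R4 E 1 -> on_hand[A=32 B=54 C=49 D=32 E=57] avail[A=32 B=54 C=49 D=32 E=56] open={R4}
Step 8: reserve R5 C 5 -> on_hand[A=32 B=54 C=49 D=32 E=57] avail[A=32 B=54 C=44 D=32 E=56] open={R4,R5}
Step 9: reserve R6 A 6 -> on_hand[A=32 B=54 C=49 D=32 E=57] avail[A=26 B=54 C=44 D=32 E=56] open={R4,R5,R6}
Step 10: commit R6 -> on_hand[A=26 B=54 C=49 D=32 E=57] avail[A=26 B=54 C=44 D=32 E=56] open={R4,R5}
Step 11: reserve R7 C 9 -> on_hand[A=26 B=54 C=49 D=32 E=57] avail[A=26 B=54 C=35 D=32 E=56] open={R4,R5,R7}
Step 12: commit R5 -> on_hand[A=26 B=54 C=44 D=32 E=57] avail[A=26 B=54 C=35 D=32 E=56] open={R4,R7}
Step 13: reserve R8 C 2 -> on_hand[A=26 B=54 C=44 D=32 E=57] avail[A=26 B=54 C=33 D=32 E=56] open={R4,R7,R8}
Step 14: cancel R4 -> on_hand[A=26 B=54 C=44 D=32 E=57] avail[A=26 B=54 C=33 D=32 E=57] open={R7,R8}
Step 15: commit R8 -> on_hand[A=26 B=54 C=42 D=32 E=57] avail[A=26 B=54 C=33 D=32 E=57] open={R7}
Step 16: cancel R7 -> on_hand[A=26 B=54 C=42 D=32 E=57] avail[A=26 B=54 C=42 D=32 E=57] open={}
Step 17: reserve R9 A 3 -> on_hand[A=26 B=54 C=42 D=32 E=57] avail[A=23 B=54 C=42 D=32 E=57] open={R9}
Step 18: reserve R10 D 1 -> on_hand[A=26 B=54 C=42 D=32 E=57] avail[A=23 B=54 C=42 D=31 E=57] open={R10,R9}
Step 19: commit R10 -> on_hand[A=26 B=54 C=42 D=31 E=57] avail[A=23 B=54 C=42 D=31 E=57] open={R9}
Step 20: commit R9 -> on_hand[A=23 B=54 C=42 D=31 E=57] avail[A=23 B=54 C=42 D=31 E=57] open={}
Step 21: reserve R11 B 1 -> on_hand[A=23 B=54 C=42 D=31 E=57] avail[A=23 B=53 C=42 D=31 E=57] open={R11}
Step 22: reserve R12 A 9 -> on_hand[A=23 B=54 C=42 D=31 E=57] avail[A=14 B=53 C=42 D=31 E=57] open={R11,R12}
Step 23: commit R11 -> on_hand[A=23 B=53 C=42 D=31 E=57] avail[A=14 B=53 C=42 D=31 E=57] open={R12}
Open reservations: ['R12'] -> 1

Answer: 1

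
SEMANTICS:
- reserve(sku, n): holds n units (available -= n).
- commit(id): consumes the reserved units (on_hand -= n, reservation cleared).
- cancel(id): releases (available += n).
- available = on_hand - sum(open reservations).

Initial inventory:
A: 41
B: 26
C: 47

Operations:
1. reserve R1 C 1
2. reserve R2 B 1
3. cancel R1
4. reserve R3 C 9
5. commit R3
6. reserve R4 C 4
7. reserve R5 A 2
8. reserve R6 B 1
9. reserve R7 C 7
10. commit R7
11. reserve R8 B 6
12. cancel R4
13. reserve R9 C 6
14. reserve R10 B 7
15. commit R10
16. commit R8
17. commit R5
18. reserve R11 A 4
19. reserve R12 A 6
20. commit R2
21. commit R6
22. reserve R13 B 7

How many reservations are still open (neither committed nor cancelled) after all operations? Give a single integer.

Step 1: reserve R1 C 1 -> on_hand[A=41 B=26 C=47] avail[A=41 B=26 C=46] open={R1}
Step 2: reserve R2 B 1 -> on_hand[A=41 B=26 C=47] avail[A=41 B=25 C=46] open={R1,R2}
Step 3: cancel R1 -> on_hand[A=41 B=26 C=47] avail[A=41 B=25 C=47] open={R2}
Step 4: reserve R3 C 9 -> on_hand[A=41 B=26 C=47] avail[A=41 B=25 C=38] open={R2,R3}
Step 5: commit R3 -> on_hand[A=41 B=26 C=38] avail[A=41 B=25 C=38] open={R2}
Step 6: reserve R4 C 4 -> on_hand[A=41 B=26 C=38] avail[A=41 B=25 C=34] open={R2,R4}
Step 7: reserve R5 A 2 -> on_hand[A=41 B=26 C=38] avail[A=39 B=25 C=34] open={R2,R4,R5}
Step 8: reserve R6 B 1 -> on_hand[A=41 B=26 C=38] avail[A=39 B=24 C=34] open={R2,R4,R5,R6}
Step 9: reserve R7 C 7 -> on_hand[A=41 B=26 C=38] avail[A=39 B=24 C=27] open={R2,R4,R5,R6,R7}
Step 10: commit R7 -> on_hand[A=41 B=26 C=31] avail[A=39 B=24 C=27] open={R2,R4,R5,R6}
Step 11: reserve R8 B 6 -> on_hand[A=41 B=26 C=31] avail[A=39 B=18 C=27] open={R2,R4,R5,R6,R8}
Step 12: cancel R4 -> on_hand[A=41 B=26 C=31] avail[A=39 B=18 C=31] open={R2,R5,R6,R8}
Step 13: reserve R9 C 6 -> on_hand[A=41 B=26 C=31] avail[A=39 B=18 C=25] open={R2,R5,R6,R8,R9}
Step 14: reserve R10 B 7 -> on_hand[A=41 B=26 C=31] avail[A=39 B=11 C=25] open={R10,R2,R5,R6,R8,R9}
Step 15: commit R10 -> on_hand[A=41 B=19 C=31] avail[A=39 B=11 C=25] open={R2,R5,R6,R8,R9}
Step 16: commit R8 -> on_hand[A=41 B=13 C=31] avail[A=39 B=11 C=25] open={R2,R5,R6,R9}
Step 17: commit R5 -> on_hand[A=39 B=13 C=31] avail[A=39 B=11 C=25] open={R2,R6,R9}
Step 18: reserve R11 A 4 -> on_hand[A=39 B=13 C=31] avail[A=35 B=11 C=25] open={R11,R2,R6,R9}
Step 19: reserve R12 A 6 -> on_hand[A=39 B=13 C=31] avail[A=29 B=11 C=25] open={R11,R12,R2,R6,R9}
Step 20: commit R2 -> on_hand[A=39 B=12 C=31] avail[A=29 B=11 C=25] open={R11,R12,R6,R9}
Step 21: commit R6 -> on_hand[A=39 B=11 C=31] avail[A=29 B=11 C=25] open={R11,R12,R9}
Step 22: reserve R13 B 7 -> on_hand[A=39 B=11 C=31] avail[A=29 B=4 C=25] open={R11,R12,R13,R9}
Open reservations: ['R11', 'R12', 'R13', 'R9'] -> 4

Answer: 4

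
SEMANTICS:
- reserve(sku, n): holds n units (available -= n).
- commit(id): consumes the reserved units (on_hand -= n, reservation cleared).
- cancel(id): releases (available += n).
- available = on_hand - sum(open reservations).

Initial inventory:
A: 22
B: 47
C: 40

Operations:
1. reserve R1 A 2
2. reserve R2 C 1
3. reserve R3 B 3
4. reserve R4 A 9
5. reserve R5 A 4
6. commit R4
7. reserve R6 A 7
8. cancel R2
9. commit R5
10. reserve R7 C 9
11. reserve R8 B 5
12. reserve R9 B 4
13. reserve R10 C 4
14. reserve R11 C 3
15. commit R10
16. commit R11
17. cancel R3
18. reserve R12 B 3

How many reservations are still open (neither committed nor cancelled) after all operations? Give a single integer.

Step 1: reserve R1 A 2 -> on_hand[A=22 B=47 C=40] avail[A=20 B=47 C=40] open={R1}
Step 2: reserve R2 C 1 -> on_hand[A=22 B=47 C=40] avail[A=20 B=47 C=39] open={R1,R2}
Step 3: reserve R3 B 3 -> on_hand[A=22 B=47 C=40] avail[A=20 B=44 C=39] open={R1,R2,R3}
Step 4: reserve R4 A 9 -> on_hand[A=22 B=47 C=40] avail[A=11 B=44 C=39] open={R1,R2,R3,R4}
Step 5: reserve R5 A 4 -> on_hand[A=22 B=47 C=40] avail[A=7 B=44 C=39] open={R1,R2,R3,R4,R5}
Step 6: commit R4 -> on_hand[A=13 B=47 C=40] avail[A=7 B=44 C=39] open={R1,R2,R3,R5}
Step 7: reserve R6 A 7 -> on_hand[A=13 B=47 C=40] avail[A=0 B=44 C=39] open={R1,R2,R3,R5,R6}
Step 8: cancel R2 -> on_hand[A=13 B=47 C=40] avail[A=0 B=44 C=40] open={R1,R3,R5,R6}
Step 9: commit R5 -> on_hand[A=9 B=47 C=40] avail[A=0 B=44 C=40] open={R1,R3,R6}
Step 10: reserve R7 C 9 -> on_hand[A=9 B=47 C=40] avail[A=0 B=44 C=31] open={R1,R3,R6,R7}
Step 11: reserve R8 B 5 -> on_hand[A=9 B=47 C=40] avail[A=0 B=39 C=31] open={R1,R3,R6,R7,R8}
Step 12: reserve R9 B 4 -> on_hand[A=9 B=47 C=40] avail[A=0 B=35 C=31] open={R1,R3,R6,R7,R8,R9}
Step 13: reserve R10 C 4 -> on_hand[A=9 B=47 C=40] avail[A=0 B=35 C=27] open={R1,R10,R3,R6,R7,R8,R9}
Step 14: reserve R11 C 3 -> on_hand[A=9 B=47 C=40] avail[A=0 B=35 C=24] open={R1,R10,R11,R3,R6,R7,R8,R9}
Step 15: commit R10 -> on_hand[A=9 B=47 C=36] avail[A=0 B=35 C=24] open={R1,R11,R3,R6,R7,R8,R9}
Step 16: commit R11 -> on_hand[A=9 B=47 C=33] avail[A=0 B=35 C=24] open={R1,R3,R6,R7,R8,R9}
Step 17: cancel R3 -> on_hand[A=9 B=47 C=33] avail[A=0 B=38 C=24] open={R1,R6,R7,R8,R9}
Step 18: reserve R12 B 3 -> on_hand[A=9 B=47 C=33] avail[A=0 B=35 C=24] open={R1,R12,R6,R7,R8,R9}
Open reservations: ['R1', 'R12', 'R6', 'R7', 'R8', 'R9'] -> 6

Answer: 6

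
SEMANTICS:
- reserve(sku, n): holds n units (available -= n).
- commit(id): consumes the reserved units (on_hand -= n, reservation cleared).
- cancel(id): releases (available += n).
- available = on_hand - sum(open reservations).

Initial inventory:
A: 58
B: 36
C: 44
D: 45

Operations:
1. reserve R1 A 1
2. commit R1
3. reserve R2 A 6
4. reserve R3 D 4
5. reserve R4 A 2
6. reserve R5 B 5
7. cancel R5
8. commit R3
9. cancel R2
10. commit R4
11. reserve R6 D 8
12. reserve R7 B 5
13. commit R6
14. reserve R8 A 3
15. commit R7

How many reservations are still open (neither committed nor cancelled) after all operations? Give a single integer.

Step 1: reserve R1 A 1 -> on_hand[A=58 B=36 C=44 D=45] avail[A=57 B=36 C=44 D=45] open={R1}
Step 2: commit R1 -> on_hand[A=57 B=36 C=44 D=45] avail[A=57 B=36 C=44 D=45] open={}
Step 3: reserve R2 A 6 -> on_hand[A=57 B=36 C=44 D=45] avail[A=51 B=36 C=44 D=45] open={R2}
Step 4: reserve R3 D 4 -> on_hand[A=57 B=36 C=44 D=45] avail[A=51 B=36 C=44 D=41] open={R2,R3}
Step 5: reserve R4 A 2 -> on_hand[A=57 B=36 C=44 D=45] avail[A=49 B=36 C=44 D=41] open={R2,R3,R4}
Step 6: reserve R5 B 5 -> on_hand[A=57 B=36 C=44 D=45] avail[A=49 B=31 C=44 D=41] open={R2,R3,R4,R5}
Step 7: cancel R5 -> on_hand[A=57 B=36 C=44 D=45] avail[A=49 B=36 C=44 D=41] open={R2,R3,R4}
Step 8: commit R3 -> on_hand[A=57 B=36 C=44 D=41] avail[A=49 B=36 C=44 D=41] open={R2,R4}
Step 9: cancel R2 -> on_hand[A=57 B=36 C=44 D=41] avail[A=55 B=36 C=44 D=41] open={R4}
Step 10: commit R4 -> on_hand[A=55 B=36 C=44 D=41] avail[A=55 B=36 C=44 D=41] open={}
Step 11: reserve R6 D 8 -> on_hand[A=55 B=36 C=44 D=41] avail[A=55 B=36 C=44 D=33] open={R6}
Step 12: reserve R7 B 5 -> on_hand[A=55 B=36 C=44 D=41] avail[A=55 B=31 C=44 D=33] open={R6,R7}
Step 13: commit R6 -> on_hand[A=55 B=36 C=44 D=33] avail[A=55 B=31 C=44 D=33] open={R7}
Step 14: reserve R8 A 3 -> on_hand[A=55 B=36 C=44 D=33] avail[A=52 B=31 C=44 D=33] open={R7,R8}
Step 15: commit R7 -> on_hand[A=55 B=31 C=44 D=33] avail[A=52 B=31 C=44 D=33] open={R8}
Open reservations: ['R8'] -> 1

Answer: 1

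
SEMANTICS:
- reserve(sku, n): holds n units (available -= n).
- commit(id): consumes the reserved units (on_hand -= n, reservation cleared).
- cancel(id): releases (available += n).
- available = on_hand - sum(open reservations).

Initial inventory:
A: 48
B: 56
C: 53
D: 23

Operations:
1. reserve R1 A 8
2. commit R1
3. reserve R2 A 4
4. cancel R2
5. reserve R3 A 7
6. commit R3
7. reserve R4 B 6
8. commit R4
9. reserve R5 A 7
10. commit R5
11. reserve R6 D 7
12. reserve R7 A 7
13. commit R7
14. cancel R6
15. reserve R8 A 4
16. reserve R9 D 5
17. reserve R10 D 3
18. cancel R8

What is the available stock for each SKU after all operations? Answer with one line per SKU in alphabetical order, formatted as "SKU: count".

Step 1: reserve R1 A 8 -> on_hand[A=48 B=56 C=53 D=23] avail[A=40 B=56 C=53 D=23] open={R1}
Step 2: commit R1 -> on_hand[A=40 B=56 C=53 D=23] avail[A=40 B=56 C=53 D=23] open={}
Step 3: reserve R2 A 4 -> on_hand[A=40 B=56 C=53 D=23] avail[A=36 B=56 C=53 D=23] open={R2}
Step 4: cancel R2 -> on_hand[A=40 B=56 C=53 D=23] avail[A=40 B=56 C=53 D=23] open={}
Step 5: reserve R3 A 7 -> on_hand[A=40 B=56 C=53 D=23] avail[A=33 B=56 C=53 D=23] open={R3}
Step 6: commit R3 -> on_hand[A=33 B=56 C=53 D=23] avail[A=33 B=56 C=53 D=23] open={}
Step 7: reserve R4 B 6 -> on_hand[A=33 B=56 C=53 D=23] avail[A=33 B=50 C=53 D=23] open={R4}
Step 8: commit R4 -> on_hand[A=33 B=50 C=53 D=23] avail[A=33 B=50 C=53 D=23] open={}
Step 9: reserve R5 A 7 -> on_hand[A=33 B=50 C=53 D=23] avail[A=26 B=50 C=53 D=23] open={R5}
Step 10: commit R5 -> on_hand[A=26 B=50 C=53 D=23] avail[A=26 B=50 C=53 D=23] open={}
Step 11: reserve R6 D 7 -> on_hand[A=26 B=50 C=53 D=23] avail[A=26 B=50 C=53 D=16] open={R6}
Step 12: reserve R7 A 7 -> on_hand[A=26 B=50 C=53 D=23] avail[A=19 B=50 C=53 D=16] open={R6,R7}
Step 13: commit R7 -> on_hand[A=19 B=50 C=53 D=23] avail[A=19 B=50 C=53 D=16] open={R6}
Step 14: cancel R6 -> on_hand[A=19 B=50 C=53 D=23] avail[A=19 B=50 C=53 D=23] open={}
Step 15: reserve R8 A 4 -> on_hand[A=19 B=50 C=53 D=23] avail[A=15 B=50 C=53 D=23] open={R8}
Step 16: reserve R9 D 5 -> on_hand[A=19 B=50 C=53 D=23] avail[A=15 B=50 C=53 D=18] open={R8,R9}
Step 17: reserve R10 D 3 -> on_hand[A=19 B=50 C=53 D=23] avail[A=15 B=50 C=53 D=15] open={R10,R8,R9}
Step 18: cancel R8 -> on_hand[A=19 B=50 C=53 D=23] avail[A=19 B=50 C=53 D=15] open={R10,R9}

Answer: A: 19
B: 50
C: 53
D: 15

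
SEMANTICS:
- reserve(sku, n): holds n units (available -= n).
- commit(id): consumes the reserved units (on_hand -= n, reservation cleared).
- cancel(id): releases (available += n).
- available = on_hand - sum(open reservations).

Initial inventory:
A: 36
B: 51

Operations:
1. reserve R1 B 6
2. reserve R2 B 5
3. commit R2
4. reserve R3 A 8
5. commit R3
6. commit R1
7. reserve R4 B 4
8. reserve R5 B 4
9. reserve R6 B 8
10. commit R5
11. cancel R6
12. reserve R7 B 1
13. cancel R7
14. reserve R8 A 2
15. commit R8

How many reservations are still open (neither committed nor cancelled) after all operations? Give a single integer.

Step 1: reserve R1 B 6 -> on_hand[A=36 B=51] avail[A=36 B=45] open={R1}
Step 2: reserve R2 B 5 -> on_hand[A=36 B=51] avail[A=36 B=40] open={R1,R2}
Step 3: commit R2 -> on_hand[A=36 B=46] avail[A=36 B=40] open={R1}
Step 4: reserve R3 A 8 -> on_hand[A=36 B=46] avail[A=28 B=40] open={R1,R3}
Step 5: commit R3 -> on_hand[A=28 B=46] avail[A=28 B=40] open={R1}
Step 6: commit R1 -> on_hand[A=28 B=40] avail[A=28 B=40] open={}
Step 7: reserve R4 B 4 -> on_hand[A=28 B=40] avail[A=28 B=36] open={R4}
Step 8: reserve R5 B 4 -> on_hand[A=28 B=40] avail[A=28 B=32] open={R4,R5}
Step 9: reserve R6 B 8 -> on_hand[A=28 B=40] avail[A=28 B=24] open={R4,R5,R6}
Step 10: commit R5 -> on_hand[A=28 B=36] avail[A=28 B=24] open={R4,R6}
Step 11: cancel R6 -> on_hand[A=28 B=36] avail[A=28 B=32] open={R4}
Step 12: reserve R7 B 1 -> on_hand[A=28 B=36] avail[A=28 B=31] open={R4,R7}
Step 13: cancel R7 -> on_hand[A=28 B=36] avail[A=28 B=32] open={R4}
Step 14: reserve R8 A 2 -> on_hand[A=28 B=36] avail[A=26 B=32] open={R4,R8}
Step 15: commit R8 -> on_hand[A=26 B=36] avail[A=26 B=32] open={R4}
Open reservations: ['R4'] -> 1

Answer: 1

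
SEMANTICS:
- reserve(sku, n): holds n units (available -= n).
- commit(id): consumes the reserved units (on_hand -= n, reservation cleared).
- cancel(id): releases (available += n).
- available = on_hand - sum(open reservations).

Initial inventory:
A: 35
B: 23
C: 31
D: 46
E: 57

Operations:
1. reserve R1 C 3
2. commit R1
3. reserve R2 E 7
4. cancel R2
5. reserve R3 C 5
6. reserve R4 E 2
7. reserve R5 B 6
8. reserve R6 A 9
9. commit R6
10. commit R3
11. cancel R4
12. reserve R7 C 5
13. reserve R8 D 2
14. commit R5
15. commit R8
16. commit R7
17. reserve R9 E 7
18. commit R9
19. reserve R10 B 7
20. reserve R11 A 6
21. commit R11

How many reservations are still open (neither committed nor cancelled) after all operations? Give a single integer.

Step 1: reserve R1 C 3 -> on_hand[A=35 B=23 C=31 D=46 E=57] avail[A=35 B=23 C=28 D=46 E=57] open={R1}
Step 2: commit R1 -> on_hand[A=35 B=23 C=28 D=46 E=57] avail[A=35 B=23 C=28 D=46 E=57] open={}
Step 3: reserve R2 E 7 -> on_hand[A=35 B=23 C=28 D=46 E=57] avail[A=35 B=23 C=28 D=46 E=50] open={R2}
Step 4: cancel R2 -> on_hand[A=35 B=23 C=28 D=46 E=57] avail[A=35 B=23 C=28 D=46 E=57] open={}
Step 5: reserve R3 C 5 -> on_hand[A=35 B=23 C=28 D=46 E=57] avail[A=35 B=23 C=23 D=46 E=57] open={R3}
Step 6: reserve R4 E 2 -> on_hand[A=35 B=23 C=28 D=46 E=57] avail[A=35 B=23 C=23 D=46 E=55] open={R3,R4}
Step 7: reserve R5 B 6 -> on_hand[A=35 B=23 C=28 D=46 E=57] avail[A=35 B=17 C=23 D=46 E=55] open={R3,R4,R5}
Step 8: reserve R6 A 9 -> on_hand[A=35 B=23 C=28 D=46 E=57] avail[A=26 B=17 C=23 D=46 E=55] open={R3,R4,R5,R6}
Step 9: commit R6 -> on_hand[A=26 B=23 C=28 D=46 E=57] avail[A=26 B=17 C=23 D=46 E=55] open={R3,R4,R5}
Step 10: commit R3 -> on_hand[A=26 B=23 C=23 D=46 E=57] avail[A=26 B=17 C=23 D=46 E=55] open={R4,R5}
Step 11: cancel R4 -> on_hand[A=26 B=23 C=23 D=46 E=57] avail[A=26 B=17 C=23 D=46 E=57] open={R5}
Step 12: reserve R7 C 5 -> on_hand[A=26 B=23 C=23 D=46 E=57] avail[A=26 B=17 C=18 D=46 E=57] open={R5,R7}
Step 13: reserve R8 D 2 -> on_hand[A=26 B=23 C=23 D=46 E=57] avail[A=26 B=17 C=18 D=44 E=57] open={R5,R7,R8}
Step 14: commit R5 -> on_hand[A=26 B=17 C=23 D=46 E=57] avail[A=26 B=17 C=18 D=44 E=57] open={R7,R8}
Step 15: commit R8 -> on_hand[A=26 B=17 C=23 D=44 E=57] avail[A=26 B=17 C=18 D=44 E=57] open={R7}
Step 16: commit R7 -> on_hand[A=26 B=17 C=18 D=44 E=57] avail[A=26 B=17 C=18 D=44 E=57] open={}
Step 17: reserve R9 E 7 -> on_hand[A=26 B=17 C=18 D=44 E=57] avail[A=26 B=17 C=18 D=44 E=50] open={R9}
Step 18: commit R9 -> on_hand[A=26 B=17 C=18 D=44 E=50] avail[A=26 B=17 C=18 D=44 E=50] open={}
Step 19: reserve R10 B 7 -> on_hand[A=26 B=17 C=18 D=44 E=50] avail[A=26 B=10 C=18 D=44 E=50] open={R10}
Step 20: reserve R11 A 6 -> on_hand[A=26 B=17 C=18 D=44 E=50] avail[A=20 B=10 C=18 D=44 E=50] open={R10,R11}
Step 21: commit R11 -> on_hand[A=20 B=17 C=18 D=44 E=50] avail[A=20 B=10 C=18 D=44 E=50] open={R10}
Open reservations: ['R10'] -> 1

Answer: 1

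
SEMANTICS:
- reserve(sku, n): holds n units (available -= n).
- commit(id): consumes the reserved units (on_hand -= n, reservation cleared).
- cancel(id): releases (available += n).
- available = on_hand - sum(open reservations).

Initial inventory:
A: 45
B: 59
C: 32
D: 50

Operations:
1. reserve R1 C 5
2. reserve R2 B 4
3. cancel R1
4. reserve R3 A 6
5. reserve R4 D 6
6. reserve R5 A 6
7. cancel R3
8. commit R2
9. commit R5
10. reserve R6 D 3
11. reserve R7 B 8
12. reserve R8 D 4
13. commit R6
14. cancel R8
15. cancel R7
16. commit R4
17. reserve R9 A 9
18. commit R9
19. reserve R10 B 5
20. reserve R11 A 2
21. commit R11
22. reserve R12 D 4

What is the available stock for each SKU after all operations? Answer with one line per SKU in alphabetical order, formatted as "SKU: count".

Answer: A: 28
B: 50
C: 32
D: 37

Derivation:
Step 1: reserve R1 C 5 -> on_hand[A=45 B=59 C=32 D=50] avail[A=45 B=59 C=27 D=50] open={R1}
Step 2: reserve R2 B 4 -> on_hand[A=45 B=59 C=32 D=50] avail[A=45 B=55 C=27 D=50] open={R1,R2}
Step 3: cancel R1 -> on_hand[A=45 B=59 C=32 D=50] avail[A=45 B=55 C=32 D=50] open={R2}
Step 4: reserve R3 A 6 -> on_hand[A=45 B=59 C=32 D=50] avail[A=39 B=55 C=32 D=50] open={R2,R3}
Step 5: reserve R4 D 6 -> on_hand[A=45 B=59 C=32 D=50] avail[A=39 B=55 C=32 D=44] open={R2,R3,R4}
Step 6: reserve R5 A 6 -> on_hand[A=45 B=59 C=32 D=50] avail[A=33 B=55 C=32 D=44] open={R2,R3,R4,R5}
Step 7: cancel R3 -> on_hand[A=45 B=59 C=32 D=50] avail[A=39 B=55 C=32 D=44] open={R2,R4,R5}
Step 8: commit R2 -> on_hand[A=45 B=55 C=32 D=50] avail[A=39 B=55 C=32 D=44] open={R4,R5}
Step 9: commit R5 -> on_hand[A=39 B=55 C=32 D=50] avail[A=39 B=55 C=32 D=44] open={R4}
Step 10: reserve R6 D 3 -> on_hand[A=39 B=55 C=32 D=50] avail[A=39 B=55 C=32 D=41] open={R4,R6}
Step 11: reserve R7 B 8 -> on_hand[A=39 B=55 C=32 D=50] avail[A=39 B=47 C=32 D=41] open={R4,R6,R7}
Step 12: reserve R8 D 4 -> on_hand[A=39 B=55 C=32 D=50] avail[A=39 B=47 C=32 D=37] open={R4,R6,R7,R8}
Step 13: commit R6 -> on_hand[A=39 B=55 C=32 D=47] avail[A=39 B=47 C=32 D=37] open={R4,R7,R8}
Step 14: cancel R8 -> on_hand[A=39 B=55 C=32 D=47] avail[A=39 B=47 C=32 D=41] open={R4,R7}
Step 15: cancel R7 -> on_hand[A=39 B=55 C=32 D=47] avail[A=39 B=55 C=32 D=41] open={R4}
Step 16: commit R4 -> on_hand[A=39 B=55 C=32 D=41] avail[A=39 B=55 C=32 D=41] open={}
Step 17: reserve R9 A 9 -> on_hand[A=39 B=55 C=32 D=41] avail[A=30 B=55 C=32 D=41] open={R9}
Step 18: commit R9 -> on_hand[A=30 B=55 C=32 D=41] avail[A=30 B=55 C=32 D=41] open={}
Step 19: reserve R10 B 5 -> on_hand[A=30 B=55 C=32 D=41] avail[A=30 B=50 C=32 D=41] open={R10}
Step 20: reserve R11 A 2 -> on_hand[A=30 B=55 C=32 D=41] avail[A=28 B=50 C=32 D=41] open={R10,R11}
Step 21: commit R11 -> on_hand[A=28 B=55 C=32 D=41] avail[A=28 B=50 C=32 D=41] open={R10}
Step 22: reserve R12 D 4 -> on_hand[A=28 B=55 C=32 D=41] avail[A=28 B=50 C=32 D=37] open={R10,R12}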